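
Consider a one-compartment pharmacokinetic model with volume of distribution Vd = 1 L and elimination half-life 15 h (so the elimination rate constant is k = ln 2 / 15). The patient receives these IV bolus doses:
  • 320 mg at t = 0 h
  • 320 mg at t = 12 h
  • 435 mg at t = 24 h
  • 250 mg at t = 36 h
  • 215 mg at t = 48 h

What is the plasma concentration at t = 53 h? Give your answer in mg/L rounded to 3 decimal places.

k = ln 2 / 15 = 0.04621 per h
Dose 1 (320 mg at t=0 h): 320·exp(−0.04621·53) = 27.638 mg/L
Dose 2 (320 mg at t=12 h): 320·exp(−0.04621·41) = 48.121 mg/L
Dose 3 (435 mg at t=24 h): 435·exp(−0.04621·29) = 113.893 mg/L
Dose 4 (250 mg at t=36 h): 250·exp(−0.04621·17) = 113.965 mg/L
Dose 5 (215 mg at t=48 h): 215·exp(−0.04621·5) = 170.646 mg/L
C(53) = 27.638 + 48.121 + 113.893 + 113.965 + 170.646 = 474.263 mg/L

474.263 mg/L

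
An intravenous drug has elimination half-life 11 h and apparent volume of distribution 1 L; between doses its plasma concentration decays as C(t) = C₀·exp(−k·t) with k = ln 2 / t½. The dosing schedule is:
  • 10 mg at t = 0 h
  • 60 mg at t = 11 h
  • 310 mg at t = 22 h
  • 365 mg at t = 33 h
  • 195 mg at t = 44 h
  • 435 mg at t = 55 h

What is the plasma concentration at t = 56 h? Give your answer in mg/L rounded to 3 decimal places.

625.856 mg/L

k = ln 2 / 11 = 0.06301 per h
Dose 1 (10 mg at t=0 h): 10·exp(−0.06301·56) = 0.293 mg/L
Dose 2 (60 mg at t=11 h): 60·exp(−0.06301·45) = 3.521 mg/L
Dose 3 (310 mg at t=22 h): 310·exp(−0.06301·34) = 36.384 mg/L
Dose 4 (365 mg at t=33 h): 365·exp(−0.06301·23) = 85.677 mg/L
Dose 5 (195 mg at t=44 h): 195·exp(−0.06301·12) = 91.546 mg/L
Dose 6 (435 mg at t=55 h): 435·exp(−0.06301·1) = 408.435 mg/L
C(56) = 0.293 + 3.521 + 36.384 + 85.677 + 91.546 + 408.435 = 625.856 mg/L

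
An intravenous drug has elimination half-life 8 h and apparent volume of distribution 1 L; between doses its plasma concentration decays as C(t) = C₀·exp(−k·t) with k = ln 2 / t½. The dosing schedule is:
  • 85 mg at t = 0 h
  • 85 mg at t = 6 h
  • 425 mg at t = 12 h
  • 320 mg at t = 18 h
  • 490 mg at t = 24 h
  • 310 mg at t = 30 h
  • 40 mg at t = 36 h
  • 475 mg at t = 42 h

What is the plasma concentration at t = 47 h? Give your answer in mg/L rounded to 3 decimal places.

511.586 mg/L

k = ln 2 / 8 = 0.08664 per h
Dose 1 (85 mg at t=0 h): 85·exp(−0.08664·47) = 1.448 mg/L
Dose 2 (85 mg at t=6 h): 85·exp(−0.08664·41) = 2.436 mg/L
Dose 3 (425 mg at t=12 h): 425·exp(−0.08664·35) = 20.482 mg/L
Dose 4 (320 mg at t=18 h): 320·exp(−0.08664·29) = 25.937 mg/L
Dose 5 (490 mg at t=24 h): 490·exp(−0.08664·23) = 66.794 mg/L
Dose 6 (310 mg at t=30 h): 310·exp(−0.08664·17) = 71.068 mg/L
Dose 7 (40 mg at t=36 h): 40·exp(−0.08664·11) = 15.422 mg/L
Dose 8 (475 mg at t=42 h): 475·exp(−0.08664·5) = 307.999 mg/L
C(47) = 1.448 + 2.436 + 20.482 + 25.937 + 66.794 + 71.068 + 15.422 + 307.999 = 511.586 mg/L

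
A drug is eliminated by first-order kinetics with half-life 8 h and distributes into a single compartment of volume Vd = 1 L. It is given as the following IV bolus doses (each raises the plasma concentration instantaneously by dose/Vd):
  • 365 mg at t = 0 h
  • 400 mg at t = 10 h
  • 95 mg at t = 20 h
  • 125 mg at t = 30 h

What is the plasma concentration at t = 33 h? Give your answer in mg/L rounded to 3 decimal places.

202.633 mg/L

k = ln 2 / 8 = 0.08664 per h
Dose 1 (365 mg at t=0 h): 365·exp(−0.08664·33) = 20.919 mg/L
Dose 2 (400 mg at t=10 h): 400·exp(−0.08664·23) = 54.525 mg/L
Dose 3 (95 mg at t=20 h): 95·exp(−0.08664·13) = 30.800 mg/L
Dose 4 (125 mg at t=30 h): 125·exp(−0.08664·3) = 96.388 mg/L
C(33) = 20.919 + 54.525 + 30.800 + 96.388 = 202.633 mg/L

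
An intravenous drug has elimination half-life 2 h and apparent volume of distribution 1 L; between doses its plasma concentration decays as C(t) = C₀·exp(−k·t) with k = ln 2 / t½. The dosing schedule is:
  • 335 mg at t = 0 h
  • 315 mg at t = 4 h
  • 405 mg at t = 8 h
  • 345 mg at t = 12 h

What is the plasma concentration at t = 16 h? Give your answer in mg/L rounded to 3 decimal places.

117.793 mg/L

k = ln 2 / 2 = 0.34657 per h
Dose 1 (335 mg at t=0 h): 335·exp(−0.34657·16) = 1.309 mg/L
Dose 2 (315 mg at t=4 h): 315·exp(−0.34657·12) = 4.922 mg/L
Dose 3 (405 mg at t=8 h): 405·exp(−0.34657·8) = 25.312 mg/L
Dose 4 (345 mg at t=12 h): 345·exp(−0.34657·4) = 86.250 mg/L
C(16) = 1.309 + 4.922 + 25.312 + 86.250 = 117.793 mg/L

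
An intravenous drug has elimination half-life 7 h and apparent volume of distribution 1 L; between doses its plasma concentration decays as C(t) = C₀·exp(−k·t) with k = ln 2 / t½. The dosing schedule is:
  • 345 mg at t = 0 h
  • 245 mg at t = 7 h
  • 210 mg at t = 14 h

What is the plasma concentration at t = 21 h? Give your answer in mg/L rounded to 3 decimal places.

k = ln 2 / 7 = 0.09902 per h
Dose 1 (345 mg at t=0 h): 345·exp(−0.09902·21) = 43.125 mg/L
Dose 2 (245 mg at t=7 h): 245·exp(−0.09902·14) = 61.250 mg/L
Dose 3 (210 mg at t=14 h): 210·exp(−0.09902·7) = 105.000 mg/L
C(21) = 43.125 + 61.250 + 105.000 = 209.375 mg/L

209.375 mg/L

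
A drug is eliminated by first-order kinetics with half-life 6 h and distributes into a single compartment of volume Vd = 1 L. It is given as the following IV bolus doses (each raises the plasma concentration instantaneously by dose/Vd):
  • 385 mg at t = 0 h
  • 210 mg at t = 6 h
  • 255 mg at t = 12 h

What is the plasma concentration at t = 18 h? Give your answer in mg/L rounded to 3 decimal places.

k = ln 2 / 6 = 0.11552 per h
Dose 1 (385 mg at t=0 h): 385·exp(−0.11552·18) = 48.125 mg/L
Dose 2 (210 mg at t=6 h): 210·exp(−0.11552·12) = 52.500 mg/L
Dose 3 (255 mg at t=12 h): 255·exp(−0.11552·6) = 127.500 mg/L
C(18) = 48.125 + 52.500 + 127.500 = 228.125 mg/L

228.125 mg/L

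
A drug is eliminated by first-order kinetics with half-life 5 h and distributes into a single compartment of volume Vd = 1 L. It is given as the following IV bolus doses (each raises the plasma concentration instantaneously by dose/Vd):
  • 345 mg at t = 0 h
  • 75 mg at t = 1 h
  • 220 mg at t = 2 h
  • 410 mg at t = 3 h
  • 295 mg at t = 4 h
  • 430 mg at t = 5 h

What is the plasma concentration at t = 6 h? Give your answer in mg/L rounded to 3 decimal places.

k = ln 2 / 5 = 0.13863 per h
Dose 1 (345 mg at t=0 h): 345·exp(−0.13863·6) = 150.170 mg/L
Dose 2 (75 mg at t=1 h): 75·exp(−0.13863·5) = 37.500 mg/L
Dose 3 (220 mg at t=2 h): 220·exp(−0.13863·4) = 126.357 mg/L
Dose 4 (410 mg at t=3 h): 410·exp(−0.13863·3) = 270.499 mg/L
Dose 5 (295 mg at t=4 h): 295·exp(−0.13863·2) = 223.568 mg/L
Dose 6 (430 mg at t=5 h): 430·exp(−0.13863·1) = 374.337 mg/L
C(6) = 150.170 + 37.500 + 126.357 + 270.499 + 223.568 + 374.337 = 1182.431 mg/L

1182.431 mg/L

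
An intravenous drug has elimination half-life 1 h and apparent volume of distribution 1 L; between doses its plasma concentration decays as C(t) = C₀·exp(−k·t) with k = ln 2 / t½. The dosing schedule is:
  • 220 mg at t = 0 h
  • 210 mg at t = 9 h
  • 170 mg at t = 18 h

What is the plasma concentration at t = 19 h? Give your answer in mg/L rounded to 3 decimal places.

85.205 mg/L

k = ln 2 / 1 = 0.69315 per h
Dose 1 (220 mg at t=0 h): 220·exp(−0.69315·19) = 0.000 mg/L
Dose 2 (210 mg at t=9 h): 210·exp(−0.69315·10) = 0.205 mg/L
Dose 3 (170 mg at t=18 h): 170·exp(−0.69315·1) = 85.000 mg/L
C(19) = 0.000 + 0.205 + 85.000 = 85.205 mg/L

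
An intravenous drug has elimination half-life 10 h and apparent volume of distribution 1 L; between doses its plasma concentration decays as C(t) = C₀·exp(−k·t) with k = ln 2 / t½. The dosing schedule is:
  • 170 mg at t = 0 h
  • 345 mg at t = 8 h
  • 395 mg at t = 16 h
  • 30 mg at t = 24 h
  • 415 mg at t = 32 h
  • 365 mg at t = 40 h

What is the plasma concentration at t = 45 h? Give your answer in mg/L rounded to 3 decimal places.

k = ln 2 / 10 = 0.06931 per h
Dose 1 (170 mg at t=0 h): 170·exp(−0.06931·45) = 7.513 mg/L
Dose 2 (345 mg at t=8 h): 345·exp(−0.06931·37) = 26.547 mg/L
Dose 3 (395 mg at t=16 h): 395·exp(−0.06931·29) = 52.919 mg/L
Dose 4 (30 mg at t=24 h): 30·exp(−0.06931·21) = 6.998 mg/L
Dose 5 (415 mg at t=32 h): 415·exp(−0.06931·13) = 168.542 mg/L
Dose 6 (365 mg at t=40 h): 365·exp(−0.06931·5) = 258.094 mg/L
C(45) = 7.513 + 26.547 + 52.919 + 6.998 + 168.542 + 258.094 = 520.612 mg/L

520.612 mg/L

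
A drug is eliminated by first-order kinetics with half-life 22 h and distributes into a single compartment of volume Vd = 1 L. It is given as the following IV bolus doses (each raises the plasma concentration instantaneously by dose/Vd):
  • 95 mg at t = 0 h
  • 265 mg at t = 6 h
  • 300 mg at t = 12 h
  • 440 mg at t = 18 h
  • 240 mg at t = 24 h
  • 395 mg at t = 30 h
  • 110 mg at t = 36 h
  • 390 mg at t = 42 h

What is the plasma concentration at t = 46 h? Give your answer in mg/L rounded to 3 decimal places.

k = ln 2 / 22 = 0.03151 per h
Dose 1 (95 mg at t=0 h): 95·exp(−0.03151·46) = 22.300 mg/L
Dose 2 (265 mg at t=6 h): 265·exp(−0.03151·40) = 75.148 mg/L
Dose 3 (300 mg at t=12 h): 300·exp(−0.03151·34) = 102.776 mg/L
Dose 4 (440 mg at t=18 h): 440·exp(−0.03151·28) = 182.106 mg/L
Dose 5 (240 mg at t=24 h): 240·exp(−0.03151·22) = 120.000 mg/L
Dose 6 (395 mg at t=30 h): 395·exp(−0.03151·16) = 238.598 mg/L
Dose 7 (110 mg at t=36 h): 110·exp(−0.03151·10) = 80.271 mg/L
Dose 8 (390 mg at t=42 h): 390·exp(−0.03151·4) = 343.821 mg/L
C(46) = 22.300 + 75.148 + 102.776 + 182.106 + 120.000 + 238.598 + 80.271 + 343.821 = 1165.020 mg/L

1165.020 mg/L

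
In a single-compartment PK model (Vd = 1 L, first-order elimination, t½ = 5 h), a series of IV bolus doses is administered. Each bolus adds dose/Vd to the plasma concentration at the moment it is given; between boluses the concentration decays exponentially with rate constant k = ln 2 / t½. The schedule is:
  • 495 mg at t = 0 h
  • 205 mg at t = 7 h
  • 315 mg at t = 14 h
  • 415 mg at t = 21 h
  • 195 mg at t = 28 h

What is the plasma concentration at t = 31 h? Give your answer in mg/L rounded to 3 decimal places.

276.335 mg/L

k = ln 2 / 5 = 0.13863 per h
Dose 1 (495 mg at t=0 h): 495·exp(−0.13863·31) = 6.733 mg/L
Dose 2 (205 mg at t=7 h): 205·exp(−0.13863·24) = 7.359 mg/L
Dose 3 (315 mg at t=14 h): 315·exp(−0.13863·17) = 29.841 mg/L
Dose 4 (415 mg at t=21 h): 415·exp(−0.13863·10) = 103.750 mg/L
Dose 5 (195 mg at t=28 h): 195·exp(−0.13863·3) = 128.652 mg/L
C(31) = 6.733 + 7.359 + 29.841 + 103.750 + 128.652 = 276.335 mg/L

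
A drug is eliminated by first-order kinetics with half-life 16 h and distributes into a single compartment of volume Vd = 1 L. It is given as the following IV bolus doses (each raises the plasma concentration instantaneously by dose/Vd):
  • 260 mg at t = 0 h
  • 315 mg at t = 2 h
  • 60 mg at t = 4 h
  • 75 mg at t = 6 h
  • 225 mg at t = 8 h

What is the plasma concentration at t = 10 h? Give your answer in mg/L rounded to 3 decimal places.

k = ln 2 / 16 = 0.04332 per h
Dose 1 (260 mg at t=0 h): 260·exp(−0.04332·10) = 168.589 mg/L
Dose 2 (315 mg at t=2 h): 315·exp(−0.04332·8) = 222.739 mg/L
Dose 3 (60 mg at t=4 h): 60·exp(−0.04332·6) = 46.266 mg/L
Dose 4 (75 mg at t=6 h): 75·exp(−0.04332·4) = 63.067 mg/L
Dose 5 (225 mg at t=8 h): 225·exp(−0.04332·2) = 206.326 mg/L
C(10) = 168.589 + 222.739 + 46.266 + 63.067 + 206.326 = 706.987 mg/L

706.987 mg/L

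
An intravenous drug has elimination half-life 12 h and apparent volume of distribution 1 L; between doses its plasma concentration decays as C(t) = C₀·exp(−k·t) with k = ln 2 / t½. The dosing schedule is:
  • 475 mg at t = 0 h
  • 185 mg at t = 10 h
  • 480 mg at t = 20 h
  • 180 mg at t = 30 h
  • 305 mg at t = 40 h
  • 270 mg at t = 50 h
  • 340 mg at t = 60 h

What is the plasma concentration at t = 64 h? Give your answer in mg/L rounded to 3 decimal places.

k = ln 2 / 12 = 0.05776 per h
Dose 1 (475 mg at t=0 h): 475·exp(−0.05776·64) = 11.781 mg/L
Dose 2 (185 mg at t=10 h): 185·exp(−0.05776·54) = 8.176 mg/L
Dose 3 (480 mg at t=20 h): 480·exp(−0.05776·44) = 37.798 mg/L
Dose 4 (180 mg at t=30 h): 180·exp(−0.05776·34) = 25.255 mg/L
Dose 5 (305 mg at t=40 h): 305·exp(−0.05776·24) = 76.250 mg/L
Dose 6 (270 mg at t=50 h): 270·exp(−0.05776·14) = 120.271 mg/L
Dose 7 (340 mg at t=60 h): 340·exp(−0.05776·4) = 269.858 mg/L
C(64) = 11.781 + 8.176 + 37.798 + 25.255 + 76.250 + 120.271 + 269.858 = 549.390 mg/L

549.390 mg/L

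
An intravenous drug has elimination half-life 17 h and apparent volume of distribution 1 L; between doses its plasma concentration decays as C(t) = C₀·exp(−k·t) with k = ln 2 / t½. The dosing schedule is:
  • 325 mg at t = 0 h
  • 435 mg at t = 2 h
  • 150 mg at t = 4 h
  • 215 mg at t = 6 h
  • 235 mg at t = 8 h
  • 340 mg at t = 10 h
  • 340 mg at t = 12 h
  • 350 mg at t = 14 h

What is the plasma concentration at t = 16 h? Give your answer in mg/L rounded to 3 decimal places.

1697.265 mg/L

k = ln 2 / 17 = 0.04077 per h
Dose 1 (325 mg at t=0 h): 325·exp(−0.04077·16) = 169.263 mg/L
Dose 2 (435 mg at t=2 h): 435·exp(−0.04077·14) = 245.800 mg/L
Dose 3 (150 mg at t=4 h): 150·exp(−0.04077·12) = 91.960 mg/L
Dose 4 (215 mg at t=6 h): 215·exp(−0.04077·10) = 143.009 mg/L
Dose 5 (235 mg at t=8 h): 235·exp(−0.04077·8) = 169.593 mg/L
Dose 6 (340 mg at t=10 h): 340·exp(−0.04077·6) = 266.215 mg/L
Dose 7 (340 mg at t=12 h): 340·exp(−0.04077·4) = 288.834 mg/L
Dose 8 (350 mg at t=14 h): 350·exp(−0.04077·2) = 322.591 mg/L
C(16) = 169.263 + 245.800 + 91.960 + 143.009 + 169.593 + 266.215 + 288.834 + 322.591 = 1697.265 mg/L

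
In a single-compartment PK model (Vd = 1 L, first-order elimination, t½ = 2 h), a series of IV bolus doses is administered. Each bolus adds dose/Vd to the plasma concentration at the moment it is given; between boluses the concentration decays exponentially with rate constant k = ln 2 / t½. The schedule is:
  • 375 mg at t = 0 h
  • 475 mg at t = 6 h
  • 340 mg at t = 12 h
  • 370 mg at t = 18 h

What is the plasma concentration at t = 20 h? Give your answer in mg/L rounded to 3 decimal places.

k = ln 2 / 2 = 0.34657 per h
Dose 1 (375 mg at t=0 h): 375·exp(−0.34657·20) = 0.366 mg/L
Dose 2 (475 mg at t=6 h): 475·exp(−0.34657·14) = 3.711 mg/L
Dose 3 (340 mg at t=12 h): 340·exp(−0.34657·8) = 21.250 mg/L
Dose 4 (370 mg at t=18 h): 370·exp(−0.34657·2) = 185.000 mg/L
C(20) = 0.366 + 3.711 + 21.250 + 185.000 = 210.327 mg/L

210.327 mg/L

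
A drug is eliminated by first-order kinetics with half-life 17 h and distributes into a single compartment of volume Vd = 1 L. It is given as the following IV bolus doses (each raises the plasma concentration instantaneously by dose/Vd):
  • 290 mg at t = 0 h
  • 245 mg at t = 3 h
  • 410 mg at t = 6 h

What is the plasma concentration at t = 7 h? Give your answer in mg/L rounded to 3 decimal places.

819.743 mg/L

k = ln 2 / 17 = 0.04077 per h
Dose 1 (290 mg at t=0 h): 290·exp(−0.04077·7) = 217.994 mg/L
Dose 2 (245 mg at t=3 h): 245·exp(−0.04077·4) = 208.130 mg/L
Dose 3 (410 mg at t=6 h): 410·exp(−0.04077·1) = 393.619 mg/L
C(7) = 217.994 + 208.130 + 393.619 = 819.743 mg/L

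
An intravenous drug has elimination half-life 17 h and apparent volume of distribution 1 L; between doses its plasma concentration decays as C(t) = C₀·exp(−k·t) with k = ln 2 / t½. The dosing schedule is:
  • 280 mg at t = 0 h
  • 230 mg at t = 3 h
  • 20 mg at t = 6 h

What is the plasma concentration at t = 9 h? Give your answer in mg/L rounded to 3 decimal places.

k = ln 2 / 17 = 0.04077 per h
Dose 1 (280 mg at t=0 h): 280·exp(−0.04077·9) = 193.994 mg/L
Dose 2 (230 mg at t=3 h): 230·exp(−0.04077·6) = 180.087 mg/L
Dose 3 (20 mg at t=6 h): 20·exp(−0.04077·3) = 17.697 mg/L
C(9) = 193.994 + 180.087 + 17.697 = 391.779 mg/L

391.779 mg/L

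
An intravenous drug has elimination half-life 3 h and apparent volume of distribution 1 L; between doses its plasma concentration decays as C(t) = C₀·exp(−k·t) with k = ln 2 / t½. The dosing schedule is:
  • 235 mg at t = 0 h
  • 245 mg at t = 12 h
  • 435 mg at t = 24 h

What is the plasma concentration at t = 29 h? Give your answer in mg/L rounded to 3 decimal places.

k = ln 2 / 3 = 0.23105 per h
Dose 1 (235 mg at t=0 h): 235·exp(−0.23105·29) = 0.289 mg/L
Dose 2 (245 mg at t=12 h): 245·exp(−0.23105·17) = 4.823 mg/L
Dose 3 (435 mg at t=24 h): 435·exp(−0.23105·5) = 137.016 mg/L
C(29) = 0.289 + 4.823 + 137.016 = 142.129 mg/L

142.129 mg/L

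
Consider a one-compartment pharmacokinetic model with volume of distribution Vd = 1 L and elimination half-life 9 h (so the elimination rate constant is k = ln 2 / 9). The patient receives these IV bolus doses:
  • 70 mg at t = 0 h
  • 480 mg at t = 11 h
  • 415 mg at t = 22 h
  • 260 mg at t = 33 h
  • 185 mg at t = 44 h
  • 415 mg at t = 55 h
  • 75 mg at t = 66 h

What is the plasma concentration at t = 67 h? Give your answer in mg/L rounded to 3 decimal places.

k = ln 2 / 9 = 0.07702 per h
Dose 1 (70 mg at t=0 h): 70·exp(−0.07702·67) = 0.402 mg/L
Dose 2 (480 mg at t=11 h): 480·exp(−0.07702·56) = 6.429 mg/L
Dose 3 (415 mg at t=22 h): 415·exp(−0.07702·45) = 12.969 mg/L
Dose 4 (260 mg at t=33 h): 260·exp(−0.07702·34) = 18.956 mg/L
Dose 5 (185 mg at t=44 h): 185·exp(−0.07702·23) = 31.468 mg/L
Dose 6 (415 mg at t=55 h): 415·exp(−0.07702·12) = 164.693 mg/L
Dose 7 (75 mg at t=66 h): 75·exp(−0.07702·1) = 69.441 mg/L
C(67) = 0.402 + 6.429 + 12.969 + 18.956 + 31.468 + 164.693 + 69.441 = 304.358 mg/L

304.358 mg/L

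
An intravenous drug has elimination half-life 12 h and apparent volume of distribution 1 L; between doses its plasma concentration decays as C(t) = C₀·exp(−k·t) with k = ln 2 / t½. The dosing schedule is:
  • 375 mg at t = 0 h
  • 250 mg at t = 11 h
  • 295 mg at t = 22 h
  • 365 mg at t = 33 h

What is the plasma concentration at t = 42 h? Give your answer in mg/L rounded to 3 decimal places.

384.809 mg/L

k = ln 2 / 12 = 0.05776 per h
Dose 1 (375 mg at t=0 h): 375·exp(−0.05776·42) = 33.146 mg/L
Dose 2 (250 mg at t=11 h): 250·exp(−0.05776·31) = 41.714 mg/L
Dose 3 (295 mg at t=22 h): 295·exp(−0.05776·20) = 92.919 mg/L
Dose 4 (365 mg at t=33 h): 365·exp(−0.05776·9) = 217.030 mg/L
C(42) = 33.146 + 41.714 + 92.919 + 217.030 = 384.809 mg/L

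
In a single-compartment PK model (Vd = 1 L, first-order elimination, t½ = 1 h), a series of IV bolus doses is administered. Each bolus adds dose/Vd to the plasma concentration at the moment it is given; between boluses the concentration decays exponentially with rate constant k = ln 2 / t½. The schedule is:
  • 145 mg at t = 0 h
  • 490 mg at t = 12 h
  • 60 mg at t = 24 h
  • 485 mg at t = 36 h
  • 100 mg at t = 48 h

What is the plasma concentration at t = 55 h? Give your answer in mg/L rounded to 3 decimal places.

k = ln 2 / 1 = 0.69315 per h
Dose 1 (145 mg at t=0 h): 145·exp(−0.69315·55) = 0.000 mg/L
Dose 2 (490 mg at t=12 h): 490·exp(−0.69315·43) = 0.000 mg/L
Dose 3 (60 mg at t=24 h): 60·exp(−0.69315·31) = 0.000 mg/L
Dose 4 (485 mg at t=36 h): 485·exp(−0.69315·19) = 0.001 mg/L
Dose 5 (100 mg at t=48 h): 100·exp(−0.69315·7) = 0.781 mg/L
C(55) = 0.000 + 0.000 + 0.000 + 0.001 + 0.781 = 0.782 mg/L

0.782 mg/L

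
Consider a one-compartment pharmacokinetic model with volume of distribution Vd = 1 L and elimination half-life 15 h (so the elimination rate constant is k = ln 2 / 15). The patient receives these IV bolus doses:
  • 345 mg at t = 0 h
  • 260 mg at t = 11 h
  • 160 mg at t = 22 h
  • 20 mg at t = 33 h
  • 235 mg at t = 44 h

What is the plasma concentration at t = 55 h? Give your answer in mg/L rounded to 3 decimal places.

k = ln 2 / 15 = 0.04621 per h
Dose 1 (345 mg at t=0 h): 345·exp(−0.04621·55) = 27.167 mg/L
Dose 2 (260 mg at t=11 h): 260·exp(−0.04621·44) = 34.037 mg/L
Dose 3 (160 mg at t=22 h): 160·exp(−0.04621·33) = 34.822 mg/L
Dose 4 (20 mg at t=33 h): 20·exp(−0.04621·22) = 7.236 mg/L
Dose 5 (235 mg at t=44 h): 235·exp(−0.04621·11) = 141.355 mg/L
C(55) = 27.167 + 34.037 + 34.822 + 7.236 + 141.355 = 244.618 mg/L

244.618 mg/L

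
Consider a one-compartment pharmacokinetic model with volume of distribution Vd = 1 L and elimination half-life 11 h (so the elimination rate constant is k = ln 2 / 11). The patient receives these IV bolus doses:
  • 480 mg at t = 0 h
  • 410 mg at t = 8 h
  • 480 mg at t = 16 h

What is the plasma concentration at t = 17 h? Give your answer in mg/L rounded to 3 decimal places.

k = ln 2 / 11 = 0.06301 per h
Dose 1 (480 mg at t=0 h): 480·exp(−0.06301·17) = 164.442 mg/L
Dose 2 (410 mg at t=8 h): 410·exp(−0.06301·9) = 232.534 mg/L
Dose 3 (480 mg at t=16 h): 480·exp(−0.06301·1) = 450.687 mg/L
C(17) = 164.442 + 232.534 + 450.687 = 847.663 mg/L

847.663 mg/L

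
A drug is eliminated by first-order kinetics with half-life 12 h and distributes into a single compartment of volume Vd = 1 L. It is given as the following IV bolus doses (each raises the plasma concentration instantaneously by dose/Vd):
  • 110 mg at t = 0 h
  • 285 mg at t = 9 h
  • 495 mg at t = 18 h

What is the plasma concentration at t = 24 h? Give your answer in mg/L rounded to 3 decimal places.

k = ln 2 / 12 = 0.05776 per h
Dose 1 (110 mg at t=0 h): 110·exp(−0.05776·24) = 27.500 mg/L
Dose 2 (285 mg at t=9 h): 285·exp(−0.05776·15) = 119.828 mg/L
Dose 3 (495 mg at t=18 h): 495·exp(−0.05776·6) = 350.018 mg/L
C(24) = 27.500 + 119.828 + 350.018 = 497.346 mg/L

497.346 mg/L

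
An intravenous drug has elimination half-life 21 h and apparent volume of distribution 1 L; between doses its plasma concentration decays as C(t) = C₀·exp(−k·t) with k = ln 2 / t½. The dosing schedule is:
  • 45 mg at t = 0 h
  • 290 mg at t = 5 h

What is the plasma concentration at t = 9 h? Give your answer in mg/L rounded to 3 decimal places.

287.567 mg/L

k = ln 2 / 21 = 0.03301 per h
Dose 1 (45 mg at t=0 h): 45·exp(−0.03301·9) = 33.435 mg/L
Dose 2 (290 mg at t=5 h): 290·exp(−0.03301·4) = 254.132 mg/L
C(9) = 33.435 + 254.132 = 287.567 mg/L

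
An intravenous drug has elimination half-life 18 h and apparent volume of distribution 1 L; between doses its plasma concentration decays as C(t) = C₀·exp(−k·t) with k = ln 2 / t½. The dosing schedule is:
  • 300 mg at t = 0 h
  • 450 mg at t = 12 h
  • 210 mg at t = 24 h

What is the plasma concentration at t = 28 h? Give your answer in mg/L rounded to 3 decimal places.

k = ln 2 / 18 = 0.03851 per h
Dose 1 (300 mg at t=0 h): 300·exp(−0.03851·28) = 102.059 mg/L
Dose 2 (450 mg at t=12 h): 450·exp(−0.03851·16) = 243.013 mg/L
Dose 3 (210 mg at t=24 h): 210·exp(−0.03851·4) = 180.021 mg/L
C(28) = 102.059 + 243.013 + 180.021 = 525.094 mg/L

525.094 mg/L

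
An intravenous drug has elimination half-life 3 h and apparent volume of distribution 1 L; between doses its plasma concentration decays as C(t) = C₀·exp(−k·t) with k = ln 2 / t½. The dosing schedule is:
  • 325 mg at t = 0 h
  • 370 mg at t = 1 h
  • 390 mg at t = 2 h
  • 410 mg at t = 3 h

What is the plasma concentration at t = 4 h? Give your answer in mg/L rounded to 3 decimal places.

k = ln 2 / 3 = 0.23105 per h
Dose 1 (325 mg at t=0 h): 325·exp(−0.23105·4) = 128.976 mg/L
Dose 2 (370 mg at t=1 h): 370·exp(−0.23105·3) = 185.000 mg/L
Dose 3 (390 mg at t=2 h): 390·exp(−0.23105·2) = 245.685 mg/L
Dose 4 (410 mg at t=3 h): 410·exp(−0.23105·1) = 325.417 mg/L
C(4) = 128.976 + 185.000 + 245.685 + 325.417 = 885.078 mg/L

885.078 mg/L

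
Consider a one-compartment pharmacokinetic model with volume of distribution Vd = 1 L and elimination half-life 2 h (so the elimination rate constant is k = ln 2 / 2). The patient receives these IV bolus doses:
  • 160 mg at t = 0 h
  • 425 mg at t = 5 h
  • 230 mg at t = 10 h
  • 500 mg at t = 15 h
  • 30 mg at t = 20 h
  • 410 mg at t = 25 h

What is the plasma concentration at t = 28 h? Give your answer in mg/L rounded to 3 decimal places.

k = ln 2 / 2 = 0.34657 per h
Dose 1 (160 mg at t=0 h): 160·exp(−0.34657·28) = 0.010 mg/L
Dose 2 (425 mg at t=5 h): 425·exp(−0.34657·23) = 0.147 mg/L
Dose 3 (230 mg at t=10 h): 230·exp(−0.34657·18) = 0.449 mg/L
Dose 4 (500 mg at t=15 h): 500·exp(−0.34657·13) = 5.524 mg/L
Dose 5 (30 mg at t=20 h): 30·exp(−0.34657·8) = 1.875 mg/L
Dose 6 (410 mg at t=25 h): 410·exp(−0.34657·3) = 144.957 mg/L
C(28) = 0.010 + 0.147 + 0.449 + 5.524 + 1.875 + 144.957 = 152.962 mg/L

152.962 mg/L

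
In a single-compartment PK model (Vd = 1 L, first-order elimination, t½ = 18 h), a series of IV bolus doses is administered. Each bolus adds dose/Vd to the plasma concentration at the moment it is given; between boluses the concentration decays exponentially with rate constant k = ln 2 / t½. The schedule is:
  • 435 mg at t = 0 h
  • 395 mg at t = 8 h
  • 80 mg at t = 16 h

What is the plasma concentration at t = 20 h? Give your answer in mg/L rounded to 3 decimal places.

k = ln 2 / 18 = 0.03851 per h
Dose 1 (435 mg at t=0 h): 435·exp(−0.03851·20) = 201.378 mg/L
Dose 2 (395 mg at t=8 h): 395·exp(−0.03851·12) = 248.834 mg/L
Dose 3 (80 mg at t=16 h): 80·exp(−0.03851·4) = 68.580 mg/L
C(20) = 201.378 + 248.834 + 68.580 = 518.792 mg/L

518.792 mg/L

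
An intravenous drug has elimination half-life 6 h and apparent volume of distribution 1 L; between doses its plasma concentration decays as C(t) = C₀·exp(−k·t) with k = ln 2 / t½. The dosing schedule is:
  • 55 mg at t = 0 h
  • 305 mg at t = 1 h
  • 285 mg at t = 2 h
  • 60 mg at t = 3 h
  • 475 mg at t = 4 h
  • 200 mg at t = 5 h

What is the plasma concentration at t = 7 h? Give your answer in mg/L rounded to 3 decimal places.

869.364 mg/L

k = ln 2 / 6 = 0.11552 per h
Dose 1 (55 mg at t=0 h): 55·exp(−0.11552·7) = 24.500 mg/L
Dose 2 (305 mg at t=1 h): 305·exp(−0.11552·6) = 152.500 mg/L
Dose 3 (285 mg at t=2 h): 285·exp(−0.11552·5) = 159.951 mg/L
Dose 4 (60 mg at t=3 h): 60·exp(−0.11552·4) = 37.798 mg/L
Dose 5 (475 mg at t=4 h): 475·exp(−0.11552·3) = 335.876 mg/L
Dose 6 (200 mg at t=5 h): 200·exp(−0.11552·2) = 158.740 mg/L
C(7) = 24.500 + 152.500 + 159.951 + 37.798 + 335.876 + 158.740 = 869.364 mg/L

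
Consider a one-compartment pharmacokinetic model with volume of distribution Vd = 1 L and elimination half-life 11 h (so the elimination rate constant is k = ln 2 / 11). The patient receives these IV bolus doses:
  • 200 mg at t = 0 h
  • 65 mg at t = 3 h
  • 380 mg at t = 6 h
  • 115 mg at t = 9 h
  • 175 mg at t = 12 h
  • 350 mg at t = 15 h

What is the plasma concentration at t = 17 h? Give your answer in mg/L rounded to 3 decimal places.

k = ln 2 / 11 = 0.06301 per h
Dose 1 (200 mg at t=0 h): 200·exp(−0.06301·17) = 68.518 mg/L
Dose 2 (65 mg at t=3 h): 65·exp(−0.06301·14) = 26.902 mg/L
Dose 3 (380 mg at t=6 h): 380·exp(−0.06301·11) = 190.000 mg/L
Dose 4 (115 mg at t=9 h): 115·exp(−0.06301·8) = 69.465 mg/L
Dose 5 (175 mg at t=12 h): 175·exp(−0.06301·5) = 127.705 mg/L
Dose 6 (350 mg at t=15 h): 350·exp(−0.06301·2) = 308.557 mg/L
C(17) = 68.518 + 26.902 + 190.000 + 69.465 + 127.705 + 308.557 = 791.146 mg/L

791.146 mg/L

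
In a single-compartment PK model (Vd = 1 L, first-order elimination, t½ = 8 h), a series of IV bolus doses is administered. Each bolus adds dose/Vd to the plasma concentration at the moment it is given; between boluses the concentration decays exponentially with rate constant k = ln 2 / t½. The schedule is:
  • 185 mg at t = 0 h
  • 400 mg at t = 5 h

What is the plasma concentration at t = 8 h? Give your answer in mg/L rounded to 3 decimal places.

k = ln 2 / 8 = 0.08664 per h
Dose 1 (185 mg at t=0 h): 185·exp(−0.08664·8) = 92.500 mg/L
Dose 2 (400 mg at t=5 h): 400·exp(−0.08664·3) = 308.442 mg/L
C(8) = 92.500 + 308.442 = 400.942 mg/L

400.942 mg/L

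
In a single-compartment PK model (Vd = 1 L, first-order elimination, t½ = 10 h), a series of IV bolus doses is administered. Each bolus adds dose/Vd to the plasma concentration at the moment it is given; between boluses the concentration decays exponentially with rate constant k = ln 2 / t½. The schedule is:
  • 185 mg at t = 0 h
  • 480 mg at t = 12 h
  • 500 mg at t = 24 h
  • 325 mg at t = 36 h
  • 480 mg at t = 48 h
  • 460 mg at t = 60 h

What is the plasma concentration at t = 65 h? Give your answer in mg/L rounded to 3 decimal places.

k = ln 2 / 10 = 0.06931 per h
Dose 1 (185 mg at t=0 h): 185·exp(−0.06931·65) = 2.044 mg/L
Dose 2 (480 mg at t=12 h): 480·exp(−0.06931·53) = 12.184 mg/L
Dose 3 (500 mg at t=24 h): 500·exp(−0.06931·41) = 29.157 mg/L
Dose 4 (325 mg at t=36 h): 325·exp(−0.06931·29) = 43.541 mg/L
Dose 5 (480 mg at t=48 h): 480·exp(−0.06931·17) = 147.737 mg/L
Dose 6 (460 mg at t=60 h): 460·exp(−0.06931·5) = 325.269 mg/L
C(65) = 2.044 + 12.184 + 29.157 + 43.541 + 147.737 + 325.269 = 559.932 mg/L

559.932 mg/L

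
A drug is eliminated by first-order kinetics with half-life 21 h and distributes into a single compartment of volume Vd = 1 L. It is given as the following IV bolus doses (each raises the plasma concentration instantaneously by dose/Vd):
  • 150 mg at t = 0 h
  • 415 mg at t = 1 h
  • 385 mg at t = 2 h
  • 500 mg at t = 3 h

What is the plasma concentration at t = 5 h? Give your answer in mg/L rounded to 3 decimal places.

k = ln 2 / 21 = 0.03301 per h
Dose 1 (150 mg at t=0 h): 150·exp(−0.03301·5) = 127.180 mg/L
Dose 2 (415 mg at t=1 h): 415·exp(−0.03301·4) = 363.671 mg/L
Dose 3 (385 mg at t=2 h): 385·exp(−0.03301·3) = 348.704 mg/L
Dose 4 (500 mg at t=3 h): 500·exp(−0.03301·2) = 468.059 mg/L
C(5) = 127.180 + 363.671 + 348.704 + 468.059 = 1307.613 mg/L

1307.613 mg/L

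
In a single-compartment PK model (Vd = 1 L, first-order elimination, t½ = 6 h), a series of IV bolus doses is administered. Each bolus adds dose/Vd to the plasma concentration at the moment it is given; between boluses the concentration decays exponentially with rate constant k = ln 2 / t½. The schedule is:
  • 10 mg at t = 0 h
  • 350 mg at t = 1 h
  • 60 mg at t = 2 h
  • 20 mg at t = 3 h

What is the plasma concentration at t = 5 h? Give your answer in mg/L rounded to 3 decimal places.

284.399 mg/L

k = ln 2 / 6 = 0.11552 per h
Dose 1 (10 mg at t=0 h): 10·exp(−0.11552·5) = 5.612 mg/L
Dose 2 (350 mg at t=1 h): 350·exp(−0.11552·4) = 220.486 mg/L
Dose 3 (60 mg at t=2 h): 60·exp(−0.11552·3) = 42.426 mg/L
Dose 4 (20 mg at t=3 h): 20·exp(−0.11552·2) = 15.874 mg/L
C(5) = 5.612 + 220.486 + 42.426 + 15.874 = 284.399 mg/L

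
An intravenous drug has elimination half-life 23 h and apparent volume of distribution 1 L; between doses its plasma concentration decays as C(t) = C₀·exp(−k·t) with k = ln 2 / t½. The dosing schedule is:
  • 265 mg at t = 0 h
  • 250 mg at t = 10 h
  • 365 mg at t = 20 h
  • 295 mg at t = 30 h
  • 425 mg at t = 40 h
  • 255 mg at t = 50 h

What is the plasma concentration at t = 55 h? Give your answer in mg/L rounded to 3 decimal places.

k = ln 2 / 23 = 0.03014 per h
Dose 1 (265 mg at t=0 h): 265·exp(−0.03014·55) = 50.512 mg/L
Dose 2 (250 mg at t=10 h): 250·exp(−0.03014·45) = 64.412 mg/L
Dose 3 (365 mg at t=20 h): 365·exp(−0.03014·35) = 127.117 mg/L
Dose 4 (295 mg at t=30 h): 295·exp(−0.03014·25) = 138.872 mg/L
Dose 5 (425 mg at t=40 h): 425·exp(−0.03014·15) = 270.436 mg/L
Dose 6 (255 mg at t=50 h): 255·exp(−0.03014·5) = 219.330 mg/L
C(55) = 50.512 + 64.412 + 127.117 + 138.872 + 270.436 + 219.330 = 870.680 mg/L

870.680 mg/L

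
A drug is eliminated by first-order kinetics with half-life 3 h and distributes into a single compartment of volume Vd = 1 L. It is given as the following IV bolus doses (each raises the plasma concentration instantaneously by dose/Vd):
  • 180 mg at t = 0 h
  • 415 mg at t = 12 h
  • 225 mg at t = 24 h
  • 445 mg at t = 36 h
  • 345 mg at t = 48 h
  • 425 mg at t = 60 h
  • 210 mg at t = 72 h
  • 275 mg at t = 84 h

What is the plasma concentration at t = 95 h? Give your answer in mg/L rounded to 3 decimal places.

22.826 mg/L

k = ln 2 / 3 = 0.23105 per h
Dose 1 (180 mg at t=0 h): 180·exp(−0.23105·95) = 0.000 mg/L
Dose 2 (415 mg at t=12 h): 415·exp(−0.23105·83) = 0.000 mg/L
Dose 3 (225 mg at t=24 h): 225·exp(−0.23105·71) = 0.000 mg/L
Dose 4 (445 mg at t=36 h): 445·exp(−0.23105·59) = 0.001 mg/L
Dose 5 (345 mg at t=48 h): 345·exp(−0.23105·47) = 0.007 mg/L
Dose 6 (425 mg at t=60 h): 425·exp(−0.23105·35) = 0.131 mg/L
Dose 7 (210 mg at t=72 h): 210·exp(−0.23105·23) = 1.034 mg/L
Dose 8 (275 mg at t=84 h): 275·exp(−0.23105·11) = 21.655 mg/L
C(95) = 0.000 + 0.000 + 0.000 + 0.001 + 0.007 + 0.131 + 1.034 + 21.655 = 22.826 mg/L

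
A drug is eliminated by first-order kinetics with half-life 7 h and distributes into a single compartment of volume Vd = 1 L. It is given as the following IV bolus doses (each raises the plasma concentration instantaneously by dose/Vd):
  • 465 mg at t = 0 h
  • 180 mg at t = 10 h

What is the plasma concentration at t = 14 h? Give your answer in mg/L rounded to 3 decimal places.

237.381 mg/L

k = ln 2 / 7 = 0.09902 per h
Dose 1 (465 mg at t=0 h): 465·exp(−0.09902·14) = 116.250 mg/L
Dose 2 (180 mg at t=10 h): 180·exp(−0.09902·4) = 121.131 mg/L
C(14) = 116.250 + 121.131 = 237.381 mg/L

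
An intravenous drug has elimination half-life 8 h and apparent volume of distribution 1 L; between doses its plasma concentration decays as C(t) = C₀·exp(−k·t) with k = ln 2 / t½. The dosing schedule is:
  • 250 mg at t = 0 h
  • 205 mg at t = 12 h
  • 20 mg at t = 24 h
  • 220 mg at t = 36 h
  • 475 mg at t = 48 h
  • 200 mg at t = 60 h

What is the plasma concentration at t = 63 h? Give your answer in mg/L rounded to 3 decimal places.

309.141 mg/L

k = ln 2 / 8 = 0.08664 per h
Dose 1 (250 mg at t=0 h): 250·exp(−0.08664·63) = 1.065 mg/L
Dose 2 (205 mg at t=12 h): 205·exp(−0.08664·51) = 2.470 mg/L
Dose 3 (20 mg at t=24 h): 20·exp(−0.08664·39) = 0.682 mg/L
Dose 4 (220 mg at t=36 h): 220·exp(−0.08664·27) = 21.205 mg/L
Dose 5 (475 mg at t=48 h): 475·exp(−0.08664·15) = 129.498 mg/L
Dose 6 (200 mg at t=60 h): 200·exp(−0.08664·3) = 154.221 mg/L
C(63) = 1.065 + 2.470 + 0.682 + 21.205 + 129.498 + 154.221 = 309.141 mg/L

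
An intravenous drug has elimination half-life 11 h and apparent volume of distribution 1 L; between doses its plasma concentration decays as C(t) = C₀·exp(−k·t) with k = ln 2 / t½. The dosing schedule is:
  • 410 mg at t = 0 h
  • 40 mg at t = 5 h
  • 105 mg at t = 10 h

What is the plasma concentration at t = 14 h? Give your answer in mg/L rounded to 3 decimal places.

k = ln 2 / 11 = 0.06301 per h
Dose 1 (410 mg at t=0 h): 410·exp(−0.06301·14) = 169.689 mg/L
Dose 2 (40 mg at t=5 h): 40·exp(−0.06301·9) = 22.686 mg/L
Dose 3 (105 mg at t=10 h): 105·exp(−0.06301·4) = 81.606 mg/L
C(14) = 169.689 + 22.686 + 81.606 = 273.982 mg/L

273.982 mg/L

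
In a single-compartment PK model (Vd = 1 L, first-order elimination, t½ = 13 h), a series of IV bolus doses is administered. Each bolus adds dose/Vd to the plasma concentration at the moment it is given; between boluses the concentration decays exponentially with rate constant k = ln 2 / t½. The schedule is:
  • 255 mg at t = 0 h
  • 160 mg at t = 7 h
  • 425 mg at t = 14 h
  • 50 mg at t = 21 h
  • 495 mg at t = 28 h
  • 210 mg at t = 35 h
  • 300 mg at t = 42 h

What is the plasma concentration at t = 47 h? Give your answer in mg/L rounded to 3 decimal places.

k = ln 2 / 13 = 0.05332 per h
Dose 1 (255 mg at t=0 h): 255·exp(−0.05332·47) = 20.807 mg/L
Dose 2 (160 mg at t=7 h): 160·exp(−0.05332·40) = 18.962 mg/L
Dose 3 (425 mg at t=14 h): 425·exp(−0.05332·33) = 73.154 mg/L
Dose 4 (50 mg at t=21 h): 50·exp(−0.05332·26) = 12.500 mg/L
Dose 5 (495 mg at t=28 h): 495·exp(−0.05332·19) = 179.737 mg/L
Dose 6 (210 mg at t=35 h): 210·exp(−0.05332·12) = 110.750 mg/L
Dose 7 (300 mg at t=42 h): 300·exp(−0.05332·5) = 229.795 mg/L
C(47) = 20.807 + 18.962 + 73.154 + 12.500 + 179.737 + 110.750 + 229.795 = 645.704 mg/L

645.704 mg/L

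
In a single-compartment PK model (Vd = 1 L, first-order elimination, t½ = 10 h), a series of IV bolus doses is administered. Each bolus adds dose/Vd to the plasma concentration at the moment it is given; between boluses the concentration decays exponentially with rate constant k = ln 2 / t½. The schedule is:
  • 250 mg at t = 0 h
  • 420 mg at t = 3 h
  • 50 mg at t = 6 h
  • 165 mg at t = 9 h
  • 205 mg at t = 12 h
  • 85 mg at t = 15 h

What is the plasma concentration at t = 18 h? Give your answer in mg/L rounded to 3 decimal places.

534.762 mg/L

k = ln 2 / 10 = 0.06931 per h
Dose 1 (250 mg at t=0 h): 250·exp(−0.06931·18) = 71.794 mg/L
Dose 2 (420 mg at t=3 h): 420·exp(−0.06931·15) = 148.492 mg/L
Dose 3 (50 mg at t=6 h): 50·exp(−0.06931·12) = 21.764 mg/L
Dose 4 (165 mg at t=9 h): 165·exp(−0.06931·9) = 88.421 mg/L
Dose 5 (205 mg at t=12 h): 205·exp(−0.06931·6) = 135.250 mg/L
Dose 6 (85 mg at t=15 h): 85·exp(−0.06931·3) = 69.041 mg/L
C(18) = 71.794 + 148.492 + 21.764 + 88.421 + 135.250 + 69.041 = 534.762 mg/L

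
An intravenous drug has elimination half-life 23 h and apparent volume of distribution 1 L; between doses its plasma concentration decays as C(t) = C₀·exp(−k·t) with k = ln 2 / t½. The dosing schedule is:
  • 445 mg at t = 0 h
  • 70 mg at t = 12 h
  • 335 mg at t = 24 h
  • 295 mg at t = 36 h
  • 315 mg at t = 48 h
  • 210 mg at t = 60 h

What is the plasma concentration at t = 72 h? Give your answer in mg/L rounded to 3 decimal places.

539.928 mg/L

k = ln 2 / 23 = 0.03014 per h
Dose 1 (445 mg at t=0 h): 445·exp(−0.03014·72) = 50.817 mg/L
Dose 2 (70 mg at t=12 h): 70·exp(−0.03014·60) = 11.476 mg/L
Dose 3 (335 mg at t=24 h): 335·exp(−0.03014·48) = 78.851 mg/L
Dose 4 (295 mg at t=36 h): 295·exp(−0.03014·36) = 99.688 mg/L
Dose 5 (315 mg at t=48 h): 315·exp(−0.03014·24) = 152.824 mg/L
Dose 6 (210 mg at t=60 h): 210·exp(−0.03014·12) = 146.272 mg/L
C(72) = 50.817 + 11.476 + 78.851 + 99.688 + 152.824 + 146.272 = 539.928 mg/L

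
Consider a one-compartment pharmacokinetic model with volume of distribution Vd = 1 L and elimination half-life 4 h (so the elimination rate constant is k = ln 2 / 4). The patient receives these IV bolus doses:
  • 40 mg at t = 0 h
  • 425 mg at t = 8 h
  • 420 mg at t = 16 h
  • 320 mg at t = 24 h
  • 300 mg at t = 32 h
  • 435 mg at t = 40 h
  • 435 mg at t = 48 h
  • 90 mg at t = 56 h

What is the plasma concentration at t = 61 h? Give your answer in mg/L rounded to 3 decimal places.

k = ln 2 / 4 = 0.17329 per h
Dose 1 (40 mg at t=0 h): 40·exp(−0.17329·61) = 0.001 mg/L
Dose 2 (425 mg at t=8 h): 425·exp(−0.17329·53) = 0.044 mg/L
Dose 3 (420 mg at t=16 h): 420·exp(−0.17329·45) = 0.172 mg/L
Dose 4 (320 mg at t=24 h): 320·exp(−0.17329·37) = 0.526 mg/L
Dose 5 (300 mg at t=32 h): 300·exp(−0.17329·29) = 1.971 mg/L
Dose 6 (435 mg at t=40 h): 435·exp(−0.17329·21) = 11.431 mg/L
Dose 7 (435 mg at t=48 h): 435·exp(−0.17329·13) = 45.724 mg/L
Dose 8 (90 mg at t=56 h): 90·exp(−0.17329·5) = 37.840 mg/L
C(61) = 0.001 + 0.044 + 0.172 + 0.526 + 1.971 + 11.431 + 45.724 + 37.840 = 97.709 mg/L

97.709 mg/L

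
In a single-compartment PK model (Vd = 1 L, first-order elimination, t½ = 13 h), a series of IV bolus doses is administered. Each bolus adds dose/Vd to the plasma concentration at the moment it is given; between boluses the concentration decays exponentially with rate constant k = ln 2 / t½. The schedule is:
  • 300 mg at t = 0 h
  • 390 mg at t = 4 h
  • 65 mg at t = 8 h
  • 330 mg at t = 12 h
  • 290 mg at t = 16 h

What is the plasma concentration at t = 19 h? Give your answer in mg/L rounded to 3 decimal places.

794.704 mg/L

k = ln 2 / 13 = 0.05332 per h
Dose 1 (300 mg at t=0 h): 300·exp(−0.05332·19) = 108.932 mg/L
Dose 2 (390 mg at t=4 h): 390·exp(−0.05332·15) = 175.276 mg/L
Dose 3 (65 mg at t=8 h): 65·exp(−0.05332·11) = 36.157 mg/L
Dose 4 (330 mg at t=12 h): 330·exp(−0.05332·7) = 227.207 mg/L
Dose 5 (290 mg at t=16 h): 290·exp(−0.05332·3) = 247.132 mg/L
C(19) = 108.932 + 175.276 + 36.157 + 227.207 + 247.132 = 794.704 mg/L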